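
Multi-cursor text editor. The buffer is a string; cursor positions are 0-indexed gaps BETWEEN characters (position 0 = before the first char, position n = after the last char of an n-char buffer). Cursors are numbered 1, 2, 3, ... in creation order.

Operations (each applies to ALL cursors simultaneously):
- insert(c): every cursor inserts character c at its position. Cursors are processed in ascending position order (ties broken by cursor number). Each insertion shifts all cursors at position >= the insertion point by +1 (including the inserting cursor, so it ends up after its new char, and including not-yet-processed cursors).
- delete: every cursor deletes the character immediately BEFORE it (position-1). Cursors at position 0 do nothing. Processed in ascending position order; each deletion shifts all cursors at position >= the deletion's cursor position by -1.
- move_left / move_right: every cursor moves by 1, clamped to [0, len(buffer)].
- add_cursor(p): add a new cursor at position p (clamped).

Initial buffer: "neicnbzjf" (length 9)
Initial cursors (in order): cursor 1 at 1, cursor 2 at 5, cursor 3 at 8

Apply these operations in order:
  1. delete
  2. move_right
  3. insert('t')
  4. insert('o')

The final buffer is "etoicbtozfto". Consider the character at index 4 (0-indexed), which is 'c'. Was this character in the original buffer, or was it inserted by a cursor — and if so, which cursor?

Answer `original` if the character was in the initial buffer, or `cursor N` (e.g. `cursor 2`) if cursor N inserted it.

After op 1 (delete): buffer="eicbzf" (len 6), cursors c1@0 c2@3 c3@5, authorship ......
After op 2 (move_right): buffer="eicbzf" (len 6), cursors c1@1 c2@4 c3@6, authorship ......
After op 3 (insert('t')): buffer="eticbtzft" (len 9), cursors c1@2 c2@6 c3@9, authorship .1...2..3
After op 4 (insert('o')): buffer="etoicbtozfto" (len 12), cursors c1@3 c2@8 c3@12, authorship .11...22..33
Authorship (.=original, N=cursor N): . 1 1 . . . 2 2 . . 3 3
Index 4: author = original

Answer: original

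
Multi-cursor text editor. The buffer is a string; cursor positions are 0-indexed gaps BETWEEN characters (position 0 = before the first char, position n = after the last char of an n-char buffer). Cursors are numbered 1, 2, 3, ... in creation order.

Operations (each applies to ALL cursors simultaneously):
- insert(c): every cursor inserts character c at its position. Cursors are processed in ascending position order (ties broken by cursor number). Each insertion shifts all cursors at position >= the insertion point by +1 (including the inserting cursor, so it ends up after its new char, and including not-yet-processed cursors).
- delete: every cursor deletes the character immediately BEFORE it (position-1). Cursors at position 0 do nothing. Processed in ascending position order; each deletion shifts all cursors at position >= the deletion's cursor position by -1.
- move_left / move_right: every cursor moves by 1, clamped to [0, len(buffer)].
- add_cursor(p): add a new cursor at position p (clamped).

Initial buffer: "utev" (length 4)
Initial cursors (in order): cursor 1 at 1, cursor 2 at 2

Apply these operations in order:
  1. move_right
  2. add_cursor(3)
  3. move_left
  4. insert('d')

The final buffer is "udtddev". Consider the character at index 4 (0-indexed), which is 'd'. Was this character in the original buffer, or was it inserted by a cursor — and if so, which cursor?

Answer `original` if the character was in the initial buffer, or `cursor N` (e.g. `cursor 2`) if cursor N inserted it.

Answer: cursor 3

Derivation:
After op 1 (move_right): buffer="utev" (len 4), cursors c1@2 c2@3, authorship ....
After op 2 (add_cursor(3)): buffer="utev" (len 4), cursors c1@2 c2@3 c3@3, authorship ....
After op 3 (move_left): buffer="utev" (len 4), cursors c1@1 c2@2 c3@2, authorship ....
After op 4 (insert('d')): buffer="udtddev" (len 7), cursors c1@2 c2@5 c3@5, authorship .1.23..
Authorship (.=original, N=cursor N): . 1 . 2 3 . .
Index 4: author = 3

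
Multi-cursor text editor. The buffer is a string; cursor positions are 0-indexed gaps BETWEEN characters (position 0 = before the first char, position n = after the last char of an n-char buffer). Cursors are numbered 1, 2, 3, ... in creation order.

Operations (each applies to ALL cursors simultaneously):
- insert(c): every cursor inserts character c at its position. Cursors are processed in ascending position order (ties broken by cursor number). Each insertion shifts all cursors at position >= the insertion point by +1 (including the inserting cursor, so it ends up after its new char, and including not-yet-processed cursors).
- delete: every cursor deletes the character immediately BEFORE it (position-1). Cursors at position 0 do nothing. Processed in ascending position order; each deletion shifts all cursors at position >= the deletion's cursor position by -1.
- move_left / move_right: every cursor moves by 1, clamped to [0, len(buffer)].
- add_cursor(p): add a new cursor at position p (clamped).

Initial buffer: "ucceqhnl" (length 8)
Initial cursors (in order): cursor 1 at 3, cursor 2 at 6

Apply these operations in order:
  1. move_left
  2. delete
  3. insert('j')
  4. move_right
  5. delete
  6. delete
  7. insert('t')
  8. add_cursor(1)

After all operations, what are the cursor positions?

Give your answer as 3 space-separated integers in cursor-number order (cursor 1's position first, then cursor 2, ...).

Answer: 2 4 1

Derivation:
After op 1 (move_left): buffer="ucceqhnl" (len 8), cursors c1@2 c2@5, authorship ........
After op 2 (delete): buffer="ucehnl" (len 6), cursors c1@1 c2@3, authorship ......
After op 3 (insert('j')): buffer="ujcejhnl" (len 8), cursors c1@2 c2@5, authorship .1..2...
After op 4 (move_right): buffer="ujcejhnl" (len 8), cursors c1@3 c2@6, authorship .1..2...
After op 5 (delete): buffer="ujejnl" (len 6), cursors c1@2 c2@4, authorship .1.2..
After op 6 (delete): buffer="uenl" (len 4), cursors c1@1 c2@2, authorship ....
After op 7 (insert('t')): buffer="utetnl" (len 6), cursors c1@2 c2@4, authorship .1.2..
After op 8 (add_cursor(1)): buffer="utetnl" (len 6), cursors c3@1 c1@2 c2@4, authorship .1.2..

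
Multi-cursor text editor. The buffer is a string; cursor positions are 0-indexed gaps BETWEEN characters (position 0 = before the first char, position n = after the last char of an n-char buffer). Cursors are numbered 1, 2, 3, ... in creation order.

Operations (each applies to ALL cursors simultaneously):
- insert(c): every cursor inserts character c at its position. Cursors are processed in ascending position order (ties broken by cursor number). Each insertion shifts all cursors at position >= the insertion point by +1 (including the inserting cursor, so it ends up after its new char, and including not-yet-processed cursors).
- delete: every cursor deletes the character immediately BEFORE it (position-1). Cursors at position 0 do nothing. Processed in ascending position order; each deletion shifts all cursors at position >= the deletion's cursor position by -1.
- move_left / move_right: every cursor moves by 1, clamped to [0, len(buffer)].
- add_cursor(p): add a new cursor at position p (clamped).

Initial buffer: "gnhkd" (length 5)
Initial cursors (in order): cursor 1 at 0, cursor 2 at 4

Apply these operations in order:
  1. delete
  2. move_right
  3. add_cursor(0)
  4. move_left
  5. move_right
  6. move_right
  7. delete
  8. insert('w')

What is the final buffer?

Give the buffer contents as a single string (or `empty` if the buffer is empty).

After op 1 (delete): buffer="gnhd" (len 4), cursors c1@0 c2@3, authorship ....
After op 2 (move_right): buffer="gnhd" (len 4), cursors c1@1 c2@4, authorship ....
After op 3 (add_cursor(0)): buffer="gnhd" (len 4), cursors c3@0 c1@1 c2@4, authorship ....
After op 4 (move_left): buffer="gnhd" (len 4), cursors c1@0 c3@0 c2@3, authorship ....
After op 5 (move_right): buffer="gnhd" (len 4), cursors c1@1 c3@1 c2@4, authorship ....
After op 6 (move_right): buffer="gnhd" (len 4), cursors c1@2 c3@2 c2@4, authorship ....
After op 7 (delete): buffer="h" (len 1), cursors c1@0 c3@0 c2@1, authorship .
After op 8 (insert('w')): buffer="wwhw" (len 4), cursors c1@2 c3@2 c2@4, authorship 13.2

Answer: wwhw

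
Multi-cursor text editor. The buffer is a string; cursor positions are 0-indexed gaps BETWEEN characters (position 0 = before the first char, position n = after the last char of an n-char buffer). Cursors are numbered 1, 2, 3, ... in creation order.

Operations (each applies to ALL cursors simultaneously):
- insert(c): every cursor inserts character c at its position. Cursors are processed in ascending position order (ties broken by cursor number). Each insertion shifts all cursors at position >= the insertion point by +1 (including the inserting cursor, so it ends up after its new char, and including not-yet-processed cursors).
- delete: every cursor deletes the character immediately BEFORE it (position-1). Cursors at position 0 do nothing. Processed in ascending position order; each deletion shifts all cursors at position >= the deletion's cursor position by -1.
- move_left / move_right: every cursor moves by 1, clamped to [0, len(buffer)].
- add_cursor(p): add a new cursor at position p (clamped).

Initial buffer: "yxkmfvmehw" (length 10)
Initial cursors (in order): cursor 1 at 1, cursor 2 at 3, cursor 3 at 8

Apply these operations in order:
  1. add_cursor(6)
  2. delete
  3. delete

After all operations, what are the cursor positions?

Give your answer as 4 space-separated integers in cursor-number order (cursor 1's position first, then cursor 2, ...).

After op 1 (add_cursor(6)): buffer="yxkmfvmehw" (len 10), cursors c1@1 c2@3 c4@6 c3@8, authorship ..........
After op 2 (delete): buffer="xmfmhw" (len 6), cursors c1@0 c2@1 c4@3 c3@4, authorship ......
After op 3 (delete): buffer="mhw" (len 3), cursors c1@0 c2@0 c3@1 c4@1, authorship ...

Answer: 0 0 1 1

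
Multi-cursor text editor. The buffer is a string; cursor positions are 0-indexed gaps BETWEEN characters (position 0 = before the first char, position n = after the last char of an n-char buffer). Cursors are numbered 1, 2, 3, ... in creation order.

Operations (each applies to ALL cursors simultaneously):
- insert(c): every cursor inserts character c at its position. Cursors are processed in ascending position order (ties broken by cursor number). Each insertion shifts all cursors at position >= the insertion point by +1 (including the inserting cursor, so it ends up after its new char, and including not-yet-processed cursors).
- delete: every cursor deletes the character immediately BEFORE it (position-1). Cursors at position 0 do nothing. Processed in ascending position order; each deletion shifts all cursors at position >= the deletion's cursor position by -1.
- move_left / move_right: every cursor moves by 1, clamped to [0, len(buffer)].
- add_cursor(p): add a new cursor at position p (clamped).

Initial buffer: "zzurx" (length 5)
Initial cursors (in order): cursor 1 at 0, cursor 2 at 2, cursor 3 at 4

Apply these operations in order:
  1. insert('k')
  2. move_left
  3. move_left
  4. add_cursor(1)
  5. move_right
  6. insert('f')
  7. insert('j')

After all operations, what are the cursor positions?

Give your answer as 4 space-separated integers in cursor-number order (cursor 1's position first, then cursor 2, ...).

Answer: 3 9 14 6

Derivation:
After op 1 (insert('k')): buffer="kzzkurkx" (len 8), cursors c1@1 c2@4 c3@7, authorship 1..2..3.
After op 2 (move_left): buffer="kzzkurkx" (len 8), cursors c1@0 c2@3 c3@6, authorship 1..2..3.
After op 3 (move_left): buffer="kzzkurkx" (len 8), cursors c1@0 c2@2 c3@5, authorship 1..2..3.
After op 4 (add_cursor(1)): buffer="kzzkurkx" (len 8), cursors c1@0 c4@1 c2@2 c3@5, authorship 1..2..3.
After op 5 (move_right): buffer="kzzkurkx" (len 8), cursors c1@1 c4@2 c2@3 c3@6, authorship 1..2..3.
After op 6 (insert('f')): buffer="kfzfzfkurfkx" (len 12), cursors c1@2 c4@4 c2@6 c3@10, authorship 11.4.22..33.
After op 7 (insert('j')): buffer="kfjzfjzfjkurfjkx" (len 16), cursors c1@3 c4@6 c2@9 c3@14, authorship 111.44.222..333.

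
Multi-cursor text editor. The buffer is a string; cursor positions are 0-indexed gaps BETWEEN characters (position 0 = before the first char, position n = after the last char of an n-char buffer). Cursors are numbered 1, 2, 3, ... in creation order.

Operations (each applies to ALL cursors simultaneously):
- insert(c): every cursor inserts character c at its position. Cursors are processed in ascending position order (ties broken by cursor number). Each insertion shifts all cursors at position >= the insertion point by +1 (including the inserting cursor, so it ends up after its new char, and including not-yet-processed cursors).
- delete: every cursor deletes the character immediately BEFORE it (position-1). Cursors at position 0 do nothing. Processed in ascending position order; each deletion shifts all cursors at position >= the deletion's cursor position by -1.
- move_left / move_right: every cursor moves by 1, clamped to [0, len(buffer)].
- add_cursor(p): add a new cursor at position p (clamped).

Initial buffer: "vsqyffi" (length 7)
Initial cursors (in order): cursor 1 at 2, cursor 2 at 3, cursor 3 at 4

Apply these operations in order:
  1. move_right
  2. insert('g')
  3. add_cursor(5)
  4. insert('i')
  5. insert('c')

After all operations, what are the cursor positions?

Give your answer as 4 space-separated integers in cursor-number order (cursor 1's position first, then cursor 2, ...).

Answer: 6 12 16 9

Derivation:
After op 1 (move_right): buffer="vsqyffi" (len 7), cursors c1@3 c2@4 c3@5, authorship .......
After op 2 (insert('g')): buffer="vsqgygfgfi" (len 10), cursors c1@4 c2@6 c3@8, authorship ...1.2.3..
After op 3 (add_cursor(5)): buffer="vsqgygfgfi" (len 10), cursors c1@4 c4@5 c2@6 c3@8, authorship ...1.2.3..
After op 4 (insert('i')): buffer="vsqgiyigifgifi" (len 14), cursors c1@5 c4@7 c2@9 c3@12, authorship ...11.422.33..
After op 5 (insert('c')): buffer="vsqgicyicgicfgicfi" (len 18), cursors c1@6 c4@9 c2@12 c3@16, authorship ...111.44222.333..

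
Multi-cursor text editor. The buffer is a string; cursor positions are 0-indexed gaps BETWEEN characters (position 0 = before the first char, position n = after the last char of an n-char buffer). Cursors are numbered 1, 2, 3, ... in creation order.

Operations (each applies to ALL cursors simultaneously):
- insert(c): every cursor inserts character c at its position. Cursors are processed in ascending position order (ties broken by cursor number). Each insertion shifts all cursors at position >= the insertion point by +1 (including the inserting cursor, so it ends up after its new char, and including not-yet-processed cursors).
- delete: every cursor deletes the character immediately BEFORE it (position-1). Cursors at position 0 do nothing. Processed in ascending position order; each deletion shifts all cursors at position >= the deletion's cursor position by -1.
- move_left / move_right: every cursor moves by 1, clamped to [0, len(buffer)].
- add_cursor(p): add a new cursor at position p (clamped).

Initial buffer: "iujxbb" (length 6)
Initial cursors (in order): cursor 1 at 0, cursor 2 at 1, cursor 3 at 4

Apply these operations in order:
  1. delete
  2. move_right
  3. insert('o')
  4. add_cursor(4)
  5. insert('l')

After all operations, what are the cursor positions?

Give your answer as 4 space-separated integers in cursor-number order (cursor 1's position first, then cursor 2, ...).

After op 1 (delete): buffer="ujbb" (len 4), cursors c1@0 c2@0 c3@2, authorship ....
After op 2 (move_right): buffer="ujbb" (len 4), cursors c1@1 c2@1 c3@3, authorship ....
After op 3 (insert('o')): buffer="uoojbob" (len 7), cursors c1@3 c2@3 c3@6, authorship .12..3.
After op 4 (add_cursor(4)): buffer="uoojbob" (len 7), cursors c1@3 c2@3 c4@4 c3@6, authorship .12..3.
After op 5 (insert('l')): buffer="uoolljlbolb" (len 11), cursors c1@5 c2@5 c4@7 c3@10, authorship .1212.4.33.

Answer: 5 5 10 7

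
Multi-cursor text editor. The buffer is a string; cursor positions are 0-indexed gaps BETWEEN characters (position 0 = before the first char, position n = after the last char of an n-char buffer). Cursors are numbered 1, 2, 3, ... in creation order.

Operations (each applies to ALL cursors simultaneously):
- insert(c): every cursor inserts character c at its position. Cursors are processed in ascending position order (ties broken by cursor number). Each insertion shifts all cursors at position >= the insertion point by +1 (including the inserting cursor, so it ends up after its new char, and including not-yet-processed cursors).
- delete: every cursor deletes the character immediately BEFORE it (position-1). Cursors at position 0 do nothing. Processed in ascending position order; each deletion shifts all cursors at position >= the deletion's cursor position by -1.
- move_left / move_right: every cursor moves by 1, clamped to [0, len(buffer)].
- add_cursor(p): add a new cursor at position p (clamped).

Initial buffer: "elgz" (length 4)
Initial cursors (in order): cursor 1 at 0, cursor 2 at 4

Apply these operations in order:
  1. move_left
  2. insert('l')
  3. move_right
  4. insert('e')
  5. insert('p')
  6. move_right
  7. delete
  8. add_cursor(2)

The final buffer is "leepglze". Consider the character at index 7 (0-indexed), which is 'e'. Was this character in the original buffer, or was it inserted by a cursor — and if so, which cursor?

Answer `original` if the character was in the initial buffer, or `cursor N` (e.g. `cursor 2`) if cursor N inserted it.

After op 1 (move_left): buffer="elgz" (len 4), cursors c1@0 c2@3, authorship ....
After op 2 (insert('l')): buffer="lelglz" (len 6), cursors c1@1 c2@5, authorship 1...2.
After op 3 (move_right): buffer="lelglz" (len 6), cursors c1@2 c2@6, authorship 1...2.
After op 4 (insert('e')): buffer="leelglze" (len 8), cursors c1@3 c2@8, authorship 1.1..2.2
After op 5 (insert('p')): buffer="leeplglzep" (len 10), cursors c1@4 c2@10, authorship 1.11..2.22
After op 6 (move_right): buffer="leeplglzep" (len 10), cursors c1@5 c2@10, authorship 1.11..2.22
After op 7 (delete): buffer="leepglze" (len 8), cursors c1@4 c2@8, authorship 1.11.2.2
After op 8 (add_cursor(2)): buffer="leepglze" (len 8), cursors c3@2 c1@4 c2@8, authorship 1.11.2.2
Authorship (.=original, N=cursor N): 1 . 1 1 . 2 . 2
Index 7: author = 2

Answer: cursor 2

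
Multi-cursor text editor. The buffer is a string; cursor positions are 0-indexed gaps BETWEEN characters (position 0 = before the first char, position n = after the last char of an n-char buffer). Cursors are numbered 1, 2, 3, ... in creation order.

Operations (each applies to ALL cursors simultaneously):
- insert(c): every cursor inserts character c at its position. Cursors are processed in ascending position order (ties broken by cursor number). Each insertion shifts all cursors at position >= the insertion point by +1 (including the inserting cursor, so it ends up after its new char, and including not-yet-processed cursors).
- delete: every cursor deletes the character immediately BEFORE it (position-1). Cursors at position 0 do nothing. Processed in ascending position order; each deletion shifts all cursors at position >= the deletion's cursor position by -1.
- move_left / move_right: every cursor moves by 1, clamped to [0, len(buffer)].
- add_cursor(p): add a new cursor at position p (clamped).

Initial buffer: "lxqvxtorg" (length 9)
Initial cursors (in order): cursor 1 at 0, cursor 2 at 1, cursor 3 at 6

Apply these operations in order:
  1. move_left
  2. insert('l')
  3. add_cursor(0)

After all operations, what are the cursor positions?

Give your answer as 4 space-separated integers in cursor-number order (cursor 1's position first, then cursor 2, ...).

After op 1 (move_left): buffer="lxqvxtorg" (len 9), cursors c1@0 c2@0 c3@5, authorship .........
After op 2 (insert('l')): buffer="lllxqvxltorg" (len 12), cursors c1@2 c2@2 c3@8, authorship 12.....3....
After op 3 (add_cursor(0)): buffer="lllxqvxltorg" (len 12), cursors c4@0 c1@2 c2@2 c3@8, authorship 12.....3....

Answer: 2 2 8 0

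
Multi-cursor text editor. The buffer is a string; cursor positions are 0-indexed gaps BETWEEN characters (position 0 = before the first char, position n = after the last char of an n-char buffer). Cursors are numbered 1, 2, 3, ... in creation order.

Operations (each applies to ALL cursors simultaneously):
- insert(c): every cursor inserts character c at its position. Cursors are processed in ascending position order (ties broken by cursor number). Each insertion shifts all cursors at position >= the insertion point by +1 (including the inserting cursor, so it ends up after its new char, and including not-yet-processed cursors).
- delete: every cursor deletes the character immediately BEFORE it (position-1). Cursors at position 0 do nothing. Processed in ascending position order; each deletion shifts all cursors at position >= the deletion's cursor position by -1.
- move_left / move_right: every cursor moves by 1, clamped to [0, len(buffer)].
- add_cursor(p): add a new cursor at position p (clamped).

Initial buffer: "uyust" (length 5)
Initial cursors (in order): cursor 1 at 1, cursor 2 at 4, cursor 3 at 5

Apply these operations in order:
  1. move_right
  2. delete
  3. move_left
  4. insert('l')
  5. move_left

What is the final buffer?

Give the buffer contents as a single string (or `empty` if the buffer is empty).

Answer: lullu

Derivation:
After op 1 (move_right): buffer="uyust" (len 5), cursors c1@2 c2@5 c3@5, authorship .....
After op 2 (delete): buffer="uu" (len 2), cursors c1@1 c2@2 c3@2, authorship ..
After op 3 (move_left): buffer="uu" (len 2), cursors c1@0 c2@1 c3@1, authorship ..
After op 4 (insert('l')): buffer="lullu" (len 5), cursors c1@1 c2@4 c3@4, authorship 1.23.
After op 5 (move_left): buffer="lullu" (len 5), cursors c1@0 c2@3 c3@3, authorship 1.23.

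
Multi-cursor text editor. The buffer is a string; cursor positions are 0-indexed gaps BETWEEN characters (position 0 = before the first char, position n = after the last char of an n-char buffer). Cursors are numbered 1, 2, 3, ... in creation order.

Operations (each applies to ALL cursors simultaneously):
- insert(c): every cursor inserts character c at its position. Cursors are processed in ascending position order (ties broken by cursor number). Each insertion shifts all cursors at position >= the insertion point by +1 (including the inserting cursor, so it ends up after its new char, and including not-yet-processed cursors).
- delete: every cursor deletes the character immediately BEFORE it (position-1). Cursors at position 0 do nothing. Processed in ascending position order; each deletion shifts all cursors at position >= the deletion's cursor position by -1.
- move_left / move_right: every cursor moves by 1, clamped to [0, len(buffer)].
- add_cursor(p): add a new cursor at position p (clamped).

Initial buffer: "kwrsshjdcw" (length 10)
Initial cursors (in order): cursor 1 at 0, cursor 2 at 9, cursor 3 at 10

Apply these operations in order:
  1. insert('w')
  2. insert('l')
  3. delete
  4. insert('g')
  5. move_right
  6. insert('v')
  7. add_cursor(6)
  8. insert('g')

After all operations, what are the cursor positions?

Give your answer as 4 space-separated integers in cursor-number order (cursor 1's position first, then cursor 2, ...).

Answer: 5 19 23 8

Derivation:
After op 1 (insert('w')): buffer="wkwrsshjdcwww" (len 13), cursors c1@1 c2@11 c3@13, authorship 1.........2.3
After op 2 (insert('l')): buffer="wlkwrsshjdcwlwwl" (len 16), cursors c1@2 c2@13 c3@16, authorship 11.........22.33
After op 3 (delete): buffer="wkwrsshjdcwww" (len 13), cursors c1@1 c2@11 c3@13, authorship 1.........2.3
After op 4 (insert('g')): buffer="wgkwrsshjdcwgwwg" (len 16), cursors c1@2 c2@13 c3@16, authorship 11.........22.33
After op 5 (move_right): buffer="wgkwrsshjdcwgwwg" (len 16), cursors c1@3 c2@14 c3@16, authorship 11.........22.33
After op 6 (insert('v')): buffer="wgkvwrsshjdcwgwvwgv" (len 19), cursors c1@4 c2@16 c3@19, authorship 11.1........22.2333
After op 7 (add_cursor(6)): buffer="wgkvwrsshjdcwgwvwgv" (len 19), cursors c1@4 c4@6 c2@16 c3@19, authorship 11.1........22.2333
After op 8 (insert('g')): buffer="wgkvgwrgsshjdcwgwvgwgvg" (len 23), cursors c1@5 c4@8 c2@19 c3@23, authorship 11.11..4......22.223333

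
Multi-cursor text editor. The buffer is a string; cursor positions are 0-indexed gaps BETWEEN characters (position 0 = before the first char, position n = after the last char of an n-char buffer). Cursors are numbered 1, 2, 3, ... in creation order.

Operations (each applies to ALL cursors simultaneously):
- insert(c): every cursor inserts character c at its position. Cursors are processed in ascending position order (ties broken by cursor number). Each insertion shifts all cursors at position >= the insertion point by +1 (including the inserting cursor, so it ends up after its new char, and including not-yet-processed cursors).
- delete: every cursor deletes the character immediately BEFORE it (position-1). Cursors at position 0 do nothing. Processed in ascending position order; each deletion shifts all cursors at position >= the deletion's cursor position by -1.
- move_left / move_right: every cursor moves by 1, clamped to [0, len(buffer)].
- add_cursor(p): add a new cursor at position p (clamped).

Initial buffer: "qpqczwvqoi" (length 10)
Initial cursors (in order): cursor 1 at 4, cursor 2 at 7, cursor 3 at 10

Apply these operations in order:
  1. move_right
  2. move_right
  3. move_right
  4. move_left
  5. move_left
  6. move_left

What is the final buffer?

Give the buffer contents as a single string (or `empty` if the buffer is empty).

After op 1 (move_right): buffer="qpqczwvqoi" (len 10), cursors c1@5 c2@8 c3@10, authorship ..........
After op 2 (move_right): buffer="qpqczwvqoi" (len 10), cursors c1@6 c2@9 c3@10, authorship ..........
After op 3 (move_right): buffer="qpqczwvqoi" (len 10), cursors c1@7 c2@10 c3@10, authorship ..........
After op 4 (move_left): buffer="qpqczwvqoi" (len 10), cursors c1@6 c2@9 c3@9, authorship ..........
After op 5 (move_left): buffer="qpqczwvqoi" (len 10), cursors c1@5 c2@8 c3@8, authorship ..........
After op 6 (move_left): buffer="qpqczwvqoi" (len 10), cursors c1@4 c2@7 c3@7, authorship ..........

Answer: qpqczwvqoi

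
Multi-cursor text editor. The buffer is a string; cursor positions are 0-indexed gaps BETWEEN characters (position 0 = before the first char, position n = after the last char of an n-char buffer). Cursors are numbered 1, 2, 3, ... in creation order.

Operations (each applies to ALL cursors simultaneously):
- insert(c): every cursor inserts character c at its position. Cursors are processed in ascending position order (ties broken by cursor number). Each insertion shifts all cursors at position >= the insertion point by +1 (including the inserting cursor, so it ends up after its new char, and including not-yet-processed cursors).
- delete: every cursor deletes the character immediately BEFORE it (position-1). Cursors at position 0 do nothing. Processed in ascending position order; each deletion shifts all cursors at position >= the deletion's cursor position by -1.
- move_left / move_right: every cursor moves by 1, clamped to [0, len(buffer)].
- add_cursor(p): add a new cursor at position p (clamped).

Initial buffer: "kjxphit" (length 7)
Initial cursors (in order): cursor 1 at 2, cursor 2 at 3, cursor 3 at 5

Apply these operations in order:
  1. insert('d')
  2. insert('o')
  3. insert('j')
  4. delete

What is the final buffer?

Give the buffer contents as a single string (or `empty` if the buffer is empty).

Answer: kjdoxdophdoit

Derivation:
After op 1 (insert('d')): buffer="kjdxdphdit" (len 10), cursors c1@3 c2@5 c3@8, authorship ..1.2..3..
After op 2 (insert('o')): buffer="kjdoxdophdoit" (len 13), cursors c1@4 c2@7 c3@11, authorship ..11.22..33..
After op 3 (insert('j')): buffer="kjdojxdojphdojit" (len 16), cursors c1@5 c2@9 c3@14, authorship ..111.222..333..
After op 4 (delete): buffer="kjdoxdophdoit" (len 13), cursors c1@4 c2@7 c3@11, authorship ..11.22..33..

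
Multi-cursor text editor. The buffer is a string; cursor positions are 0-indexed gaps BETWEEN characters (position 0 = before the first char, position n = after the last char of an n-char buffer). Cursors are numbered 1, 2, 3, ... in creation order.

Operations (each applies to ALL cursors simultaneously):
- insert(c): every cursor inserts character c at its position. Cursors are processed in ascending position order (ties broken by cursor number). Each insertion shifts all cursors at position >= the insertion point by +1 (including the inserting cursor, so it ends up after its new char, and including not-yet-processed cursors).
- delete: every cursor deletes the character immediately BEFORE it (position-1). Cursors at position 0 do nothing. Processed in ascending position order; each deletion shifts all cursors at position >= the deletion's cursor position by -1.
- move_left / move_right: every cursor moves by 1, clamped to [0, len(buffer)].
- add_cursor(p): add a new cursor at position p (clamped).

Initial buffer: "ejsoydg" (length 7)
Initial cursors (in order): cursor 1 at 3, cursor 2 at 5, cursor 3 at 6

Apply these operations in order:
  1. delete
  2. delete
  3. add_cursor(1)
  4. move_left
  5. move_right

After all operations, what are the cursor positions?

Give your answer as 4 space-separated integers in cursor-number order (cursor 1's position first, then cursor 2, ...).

Answer: 1 1 1 1

Derivation:
After op 1 (delete): buffer="ejog" (len 4), cursors c1@2 c2@3 c3@3, authorship ....
After op 2 (delete): buffer="g" (len 1), cursors c1@0 c2@0 c3@0, authorship .
After op 3 (add_cursor(1)): buffer="g" (len 1), cursors c1@0 c2@0 c3@0 c4@1, authorship .
After op 4 (move_left): buffer="g" (len 1), cursors c1@0 c2@0 c3@0 c4@0, authorship .
After op 5 (move_right): buffer="g" (len 1), cursors c1@1 c2@1 c3@1 c4@1, authorship .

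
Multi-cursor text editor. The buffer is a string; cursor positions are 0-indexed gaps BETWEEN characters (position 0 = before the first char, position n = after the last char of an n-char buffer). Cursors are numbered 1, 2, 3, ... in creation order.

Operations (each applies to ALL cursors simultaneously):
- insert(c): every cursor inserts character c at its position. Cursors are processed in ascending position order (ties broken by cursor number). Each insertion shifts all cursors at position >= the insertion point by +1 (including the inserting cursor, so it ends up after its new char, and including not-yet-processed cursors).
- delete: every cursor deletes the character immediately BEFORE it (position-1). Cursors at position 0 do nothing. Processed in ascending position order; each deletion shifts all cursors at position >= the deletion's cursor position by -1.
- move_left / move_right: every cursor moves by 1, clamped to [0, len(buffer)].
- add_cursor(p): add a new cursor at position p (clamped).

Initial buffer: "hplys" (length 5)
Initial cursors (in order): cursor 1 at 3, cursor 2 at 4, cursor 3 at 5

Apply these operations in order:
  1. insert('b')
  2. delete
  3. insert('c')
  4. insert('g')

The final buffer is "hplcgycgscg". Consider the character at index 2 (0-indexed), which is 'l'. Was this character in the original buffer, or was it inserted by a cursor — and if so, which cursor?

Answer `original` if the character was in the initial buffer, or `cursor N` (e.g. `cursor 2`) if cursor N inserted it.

After op 1 (insert('b')): buffer="hplbybsb" (len 8), cursors c1@4 c2@6 c3@8, authorship ...1.2.3
After op 2 (delete): buffer="hplys" (len 5), cursors c1@3 c2@4 c3@5, authorship .....
After op 3 (insert('c')): buffer="hplcycsc" (len 8), cursors c1@4 c2@6 c3@8, authorship ...1.2.3
After op 4 (insert('g')): buffer="hplcgycgscg" (len 11), cursors c1@5 c2@8 c3@11, authorship ...11.22.33
Authorship (.=original, N=cursor N): . . . 1 1 . 2 2 . 3 3
Index 2: author = original

Answer: original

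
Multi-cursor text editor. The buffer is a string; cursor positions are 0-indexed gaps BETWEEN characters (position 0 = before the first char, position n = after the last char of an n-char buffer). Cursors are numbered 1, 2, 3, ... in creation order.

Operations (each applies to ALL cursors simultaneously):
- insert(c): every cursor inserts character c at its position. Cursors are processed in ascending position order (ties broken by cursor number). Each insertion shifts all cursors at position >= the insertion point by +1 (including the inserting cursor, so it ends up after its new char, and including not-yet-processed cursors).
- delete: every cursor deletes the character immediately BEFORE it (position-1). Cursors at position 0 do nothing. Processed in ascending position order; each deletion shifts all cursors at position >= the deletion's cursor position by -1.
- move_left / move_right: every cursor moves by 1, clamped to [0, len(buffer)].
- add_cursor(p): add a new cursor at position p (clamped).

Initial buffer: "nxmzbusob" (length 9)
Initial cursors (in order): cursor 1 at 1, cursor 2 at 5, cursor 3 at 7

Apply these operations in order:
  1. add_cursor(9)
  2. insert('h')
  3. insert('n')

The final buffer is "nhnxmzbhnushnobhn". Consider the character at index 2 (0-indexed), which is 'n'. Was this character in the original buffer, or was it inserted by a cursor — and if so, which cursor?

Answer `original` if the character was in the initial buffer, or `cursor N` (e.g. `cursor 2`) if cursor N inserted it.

Answer: cursor 1

Derivation:
After op 1 (add_cursor(9)): buffer="nxmzbusob" (len 9), cursors c1@1 c2@5 c3@7 c4@9, authorship .........
After op 2 (insert('h')): buffer="nhxmzbhushobh" (len 13), cursors c1@2 c2@7 c3@10 c4@13, authorship .1....2..3..4
After op 3 (insert('n')): buffer="nhnxmzbhnushnobhn" (len 17), cursors c1@3 c2@9 c3@13 c4@17, authorship .11....22..33..44
Authorship (.=original, N=cursor N): . 1 1 . . . . 2 2 . . 3 3 . . 4 4
Index 2: author = 1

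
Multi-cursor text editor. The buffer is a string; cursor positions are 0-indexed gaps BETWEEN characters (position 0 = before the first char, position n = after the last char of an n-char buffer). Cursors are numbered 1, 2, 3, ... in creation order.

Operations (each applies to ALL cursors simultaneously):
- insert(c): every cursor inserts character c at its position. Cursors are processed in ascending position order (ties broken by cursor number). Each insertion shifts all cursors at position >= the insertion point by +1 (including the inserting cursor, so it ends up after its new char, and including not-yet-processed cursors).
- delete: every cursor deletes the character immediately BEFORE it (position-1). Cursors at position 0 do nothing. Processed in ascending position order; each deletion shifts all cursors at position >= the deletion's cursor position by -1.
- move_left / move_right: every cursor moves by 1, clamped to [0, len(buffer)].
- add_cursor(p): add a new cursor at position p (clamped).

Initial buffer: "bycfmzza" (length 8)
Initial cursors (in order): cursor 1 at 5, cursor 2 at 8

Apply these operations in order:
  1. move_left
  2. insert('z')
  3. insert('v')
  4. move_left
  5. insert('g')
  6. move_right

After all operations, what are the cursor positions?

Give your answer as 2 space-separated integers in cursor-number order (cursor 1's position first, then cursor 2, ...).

After op 1 (move_left): buffer="bycfmzza" (len 8), cursors c1@4 c2@7, authorship ........
After op 2 (insert('z')): buffer="bycfzmzzza" (len 10), cursors c1@5 c2@9, authorship ....1...2.
After op 3 (insert('v')): buffer="bycfzvmzzzva" (len 12), cursors c1@6 c2@11, authorship ....11...22.
After op 4 (move_left): buffer="bycfzvmzzzva" (len 12), cursors c1@5 c2@10, authorship ....11...22.
After op 5 (insert('g')): buffer="bycfzgvmzzzgva" (len 14), cursors c1@6 c2@12, authorship ....111...222.
After op 6 (move_right): buffer="bycfzgvmzzzgva" (len 14), cursors c1@7 c2@13, authorship ....111...222.

Answer: 7 13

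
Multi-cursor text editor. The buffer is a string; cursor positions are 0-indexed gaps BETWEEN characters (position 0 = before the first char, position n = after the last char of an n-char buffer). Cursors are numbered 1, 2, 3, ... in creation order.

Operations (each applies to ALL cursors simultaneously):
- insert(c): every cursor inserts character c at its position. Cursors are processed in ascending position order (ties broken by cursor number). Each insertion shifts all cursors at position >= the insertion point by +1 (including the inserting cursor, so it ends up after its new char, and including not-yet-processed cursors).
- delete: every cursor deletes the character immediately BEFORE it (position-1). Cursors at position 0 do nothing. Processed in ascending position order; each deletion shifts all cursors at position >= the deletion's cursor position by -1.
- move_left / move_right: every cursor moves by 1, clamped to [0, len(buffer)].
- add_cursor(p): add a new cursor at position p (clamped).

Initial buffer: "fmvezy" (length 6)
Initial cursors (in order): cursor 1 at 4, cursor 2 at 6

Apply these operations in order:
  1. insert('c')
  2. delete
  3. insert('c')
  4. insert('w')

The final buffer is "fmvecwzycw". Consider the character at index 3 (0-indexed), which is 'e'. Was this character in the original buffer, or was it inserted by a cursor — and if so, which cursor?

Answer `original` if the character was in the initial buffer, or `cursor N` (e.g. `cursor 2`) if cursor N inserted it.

After op 1 (insert('c')): buffer="fmveczyc" (len 8), cursors c1@5 c2@8, authorship ....1..2
After op 2 (delete): buffer="fmvezy" (len 6), cursors c1@4 c2@6, authorship ......
After op 3 (insert('c')): buffer="fmveczyc" (len 8), cursors c1@5 c2@8, authorship ....1..2
After op 4 (insert('w')): buffer="fmvecwzycw" (len 10), cursors c1@6 c2@10, authorship ....11..22
Authorship (.=original, N=cursor N): . . . . 1 1 . . 2 2
Index 3: author = original

Answer: original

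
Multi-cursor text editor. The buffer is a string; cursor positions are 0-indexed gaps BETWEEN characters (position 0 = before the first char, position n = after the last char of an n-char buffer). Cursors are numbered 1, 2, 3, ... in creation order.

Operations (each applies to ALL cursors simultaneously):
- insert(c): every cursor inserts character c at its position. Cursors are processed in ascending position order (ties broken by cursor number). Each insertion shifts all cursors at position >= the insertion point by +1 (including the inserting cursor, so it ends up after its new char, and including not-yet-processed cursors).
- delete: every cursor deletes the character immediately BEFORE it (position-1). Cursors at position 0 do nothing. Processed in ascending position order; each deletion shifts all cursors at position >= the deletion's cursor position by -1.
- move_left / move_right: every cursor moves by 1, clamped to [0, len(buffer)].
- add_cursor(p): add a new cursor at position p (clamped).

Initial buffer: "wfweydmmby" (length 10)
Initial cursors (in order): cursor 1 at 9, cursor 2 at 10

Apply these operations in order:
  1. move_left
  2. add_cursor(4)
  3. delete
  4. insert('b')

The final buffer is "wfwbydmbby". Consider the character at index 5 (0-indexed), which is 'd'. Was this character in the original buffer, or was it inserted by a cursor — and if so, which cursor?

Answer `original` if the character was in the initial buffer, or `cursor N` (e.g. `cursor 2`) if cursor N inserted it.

After op 1 (move_left): buffer="wfweydmmby" (len 10), cursors c1@8 c2@9, authorship ..........
After op 2 (add_cursor(4)): buffer="wfweydmmby" (len 10), cursors c3@4 c1@8 c2@9, authorship ..........
After op 3 (delete): buffer="wfwydmy" (len 7), cursors c3@3 c1@6 c2@6, authorship .......
After op 4 (insert('b')): buffer="wfwbydmbby" (len 10), cursors c3@4 c1@9 c2@9, authorship ...3...12.
Authorship (.=original, N=cursor N): . . . 3 . . . 1 2 .
Index 5: author = original

Answer: original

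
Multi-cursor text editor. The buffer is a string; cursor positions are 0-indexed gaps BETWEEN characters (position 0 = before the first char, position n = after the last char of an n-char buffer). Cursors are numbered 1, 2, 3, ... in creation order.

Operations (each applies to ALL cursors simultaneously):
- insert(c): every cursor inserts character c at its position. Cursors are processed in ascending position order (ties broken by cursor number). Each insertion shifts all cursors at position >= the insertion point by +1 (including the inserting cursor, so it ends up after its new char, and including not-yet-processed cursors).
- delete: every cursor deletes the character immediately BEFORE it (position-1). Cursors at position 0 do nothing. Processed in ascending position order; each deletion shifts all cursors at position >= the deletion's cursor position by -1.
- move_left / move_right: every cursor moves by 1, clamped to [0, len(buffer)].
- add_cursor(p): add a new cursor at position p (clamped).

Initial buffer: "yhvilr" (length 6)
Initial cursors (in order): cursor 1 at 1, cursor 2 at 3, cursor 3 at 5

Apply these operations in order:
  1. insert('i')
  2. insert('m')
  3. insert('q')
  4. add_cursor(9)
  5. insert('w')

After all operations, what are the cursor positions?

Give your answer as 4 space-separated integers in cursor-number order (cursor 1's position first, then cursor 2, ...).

After op 1 (insert('i')): buffer="yihviilir" (len 9), cursors c1@2 c2@5 c3@8, authorship .1..2..3.
After op 2 (insert('m')): buffer="yimhvimilimr" (len 12), cursors c1@3 c2@7 c3@11, authorship .11..22..33.
After op 3 (insert('q')): buffer="yimqhvimqilimqr" (len 15), cursors c1@4 c2@9 c3@14, authorship .111..222..333.
After op 4 (add_cursor(9)): buffer="yimqhvimqilimqr" (len 15), cursors c1@4 c2@9 c4@9 c3@14, authorship .111..222..333.
After op 5 (insert('w')): buffer="yimqwhvimqwwilimqwr" (len 19), cursors c1@5 c2@12 c4@12 c3@18, authorship .1111..22224..3333.

Answer: 5 12 18 12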